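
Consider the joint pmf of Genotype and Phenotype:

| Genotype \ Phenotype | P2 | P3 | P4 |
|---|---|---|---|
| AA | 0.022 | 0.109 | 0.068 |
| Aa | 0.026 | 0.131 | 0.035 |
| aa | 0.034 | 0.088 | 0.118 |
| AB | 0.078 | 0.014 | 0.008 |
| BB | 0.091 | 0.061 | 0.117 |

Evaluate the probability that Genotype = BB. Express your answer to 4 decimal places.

P(Genotype=BB) = 0.091 + 0.061 + 0.117 = 0.269.

0.2690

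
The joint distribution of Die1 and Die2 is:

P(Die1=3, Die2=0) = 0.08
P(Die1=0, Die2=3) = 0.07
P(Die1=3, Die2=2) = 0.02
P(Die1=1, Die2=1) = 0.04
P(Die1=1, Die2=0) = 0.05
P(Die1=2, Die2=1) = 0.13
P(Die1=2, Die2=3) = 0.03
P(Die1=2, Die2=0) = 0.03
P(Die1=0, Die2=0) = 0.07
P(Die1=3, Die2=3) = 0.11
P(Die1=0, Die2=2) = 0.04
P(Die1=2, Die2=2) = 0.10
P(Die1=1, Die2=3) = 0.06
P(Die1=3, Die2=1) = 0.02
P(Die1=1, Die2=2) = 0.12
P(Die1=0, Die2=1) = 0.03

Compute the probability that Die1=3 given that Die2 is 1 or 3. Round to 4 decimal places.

P(Die2=1) = 0.03 + 0.04 + 0.13 + 0.02 = 0.22.
P(Die2=3) = 0.07 + 0.06 + 0.03 + 0.11 = 0.27.
P(Die2 ∈ {1, 3}) = 0.22 + 0.27 = 0.49; P(Die1=3, Die2 ∈ {1, 3}) = 0.02 + 0.11 = 0.13.
P(Die1=3 | Die2 ∈ {1, 3}) = 0.13/0.49 = 0.2653.

0.2653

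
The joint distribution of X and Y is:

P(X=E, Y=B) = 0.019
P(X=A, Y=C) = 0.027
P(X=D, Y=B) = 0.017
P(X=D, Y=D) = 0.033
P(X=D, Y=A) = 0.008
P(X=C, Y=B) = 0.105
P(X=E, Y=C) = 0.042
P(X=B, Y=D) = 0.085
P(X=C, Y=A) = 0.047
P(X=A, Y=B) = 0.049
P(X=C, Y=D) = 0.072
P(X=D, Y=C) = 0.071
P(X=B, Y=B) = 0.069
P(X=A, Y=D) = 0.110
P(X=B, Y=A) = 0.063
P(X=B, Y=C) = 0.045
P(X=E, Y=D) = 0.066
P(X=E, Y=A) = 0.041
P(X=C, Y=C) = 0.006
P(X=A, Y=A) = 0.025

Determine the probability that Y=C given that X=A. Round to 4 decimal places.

0.1280

P(X=A) = 0.025 + 0.049 + 0.027 + 0.110 = 0.211.
P(Y=C | X=A) = 0.027/0.211 = 0.1280.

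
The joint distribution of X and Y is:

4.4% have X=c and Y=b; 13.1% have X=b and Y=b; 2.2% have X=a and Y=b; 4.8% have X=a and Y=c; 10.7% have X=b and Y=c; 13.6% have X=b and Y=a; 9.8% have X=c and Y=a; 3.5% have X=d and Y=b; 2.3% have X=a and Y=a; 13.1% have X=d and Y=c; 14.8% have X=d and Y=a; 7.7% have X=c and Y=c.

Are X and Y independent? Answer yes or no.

no

P(X=b) = 0.374 and P(Y=b) = 0.232, so their product is 0.08677, but P(X=b, Y=b) = 0.131. Since these differ, X and Y are not independent.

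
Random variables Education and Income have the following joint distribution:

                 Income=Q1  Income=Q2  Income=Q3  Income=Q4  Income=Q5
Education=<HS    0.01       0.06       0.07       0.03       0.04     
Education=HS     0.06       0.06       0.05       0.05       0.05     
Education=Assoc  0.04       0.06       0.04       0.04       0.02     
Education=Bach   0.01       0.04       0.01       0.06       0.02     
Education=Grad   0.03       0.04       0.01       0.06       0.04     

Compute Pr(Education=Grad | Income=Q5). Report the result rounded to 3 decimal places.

0.235

P(Income=Q5) = 0.04 + 0.05 + 0.02 + 0.02 + 0.04 = 0.17.
P(Education=Grad | Income=Q5) = 0.04/0.17 = 0.235.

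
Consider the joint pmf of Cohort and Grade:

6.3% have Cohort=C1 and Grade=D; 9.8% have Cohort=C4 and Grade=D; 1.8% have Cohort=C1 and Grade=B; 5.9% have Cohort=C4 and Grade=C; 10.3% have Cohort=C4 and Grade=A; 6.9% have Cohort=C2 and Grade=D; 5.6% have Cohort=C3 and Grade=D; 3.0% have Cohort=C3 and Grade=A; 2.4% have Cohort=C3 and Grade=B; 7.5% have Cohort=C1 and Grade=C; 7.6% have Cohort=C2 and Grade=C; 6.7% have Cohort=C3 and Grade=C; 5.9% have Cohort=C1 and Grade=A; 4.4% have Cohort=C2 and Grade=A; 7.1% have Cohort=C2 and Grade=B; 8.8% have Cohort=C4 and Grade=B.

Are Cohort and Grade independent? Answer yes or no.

P(Cohort=C4) = 0.348 and P(Grade=C) = 0.277, so their product is 0.09640, but P(Cohort=C4, Grade=C) = 0.059. Since these differ, Cohort and Grade are not independent.

no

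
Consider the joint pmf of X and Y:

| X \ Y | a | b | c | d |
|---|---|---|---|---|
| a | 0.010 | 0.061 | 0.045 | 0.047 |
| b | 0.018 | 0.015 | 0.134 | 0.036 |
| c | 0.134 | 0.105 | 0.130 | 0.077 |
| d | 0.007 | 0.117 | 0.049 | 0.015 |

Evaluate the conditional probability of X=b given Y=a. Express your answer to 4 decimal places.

P(Y=a) = 0.010 + 0.018 + 0.134 + 0.007 = 0.169.
P(X=b | Y=a) = 0.018/0.169 = 0.1065.

0.1065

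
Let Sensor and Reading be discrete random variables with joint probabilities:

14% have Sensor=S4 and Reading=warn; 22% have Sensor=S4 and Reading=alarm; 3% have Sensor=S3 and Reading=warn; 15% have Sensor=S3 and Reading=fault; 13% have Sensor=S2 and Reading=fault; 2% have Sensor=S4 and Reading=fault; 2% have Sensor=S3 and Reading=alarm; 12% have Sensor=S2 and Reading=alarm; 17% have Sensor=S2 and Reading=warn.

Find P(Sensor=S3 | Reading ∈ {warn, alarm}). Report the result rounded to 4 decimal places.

0.0714

P(Reading=warn) = 0.17 + 0.03 + 0.14 = 0.34.
P(Reading=alarm) = 0.12 + 0.02 + 0.22 = 0.36.
P(Reading ∈ {warn, alarm}) = 0.34 + 0.36 = 0.70; P(Sensor=S3, Reading ∈ {warn, alarm}) = 0.03 + 0.02 = 0.05.
P(Sensor=S3 | Reading ∈ {warn, alarm}) = 0.05/0.70 = 0.0714.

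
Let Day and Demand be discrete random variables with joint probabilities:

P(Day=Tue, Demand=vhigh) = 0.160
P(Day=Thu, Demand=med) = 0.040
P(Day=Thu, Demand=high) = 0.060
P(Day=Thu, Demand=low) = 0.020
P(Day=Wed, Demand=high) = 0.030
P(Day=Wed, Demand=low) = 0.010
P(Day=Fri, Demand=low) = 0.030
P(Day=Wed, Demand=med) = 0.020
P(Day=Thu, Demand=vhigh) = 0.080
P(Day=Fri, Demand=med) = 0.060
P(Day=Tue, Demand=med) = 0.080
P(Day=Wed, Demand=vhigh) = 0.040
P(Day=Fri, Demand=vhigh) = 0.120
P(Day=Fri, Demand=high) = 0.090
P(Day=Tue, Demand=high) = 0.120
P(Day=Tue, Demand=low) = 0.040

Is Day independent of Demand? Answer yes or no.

Every cell satisfies P(Day,Demand) = P(Day)·P(Demand). For instance P(Day=Thu) = 0.200, P(Demand=vhigh) = 0.400, and 0.200×0.400 = 0.080 matches the joint entry. So Day and Demand are independent.

yes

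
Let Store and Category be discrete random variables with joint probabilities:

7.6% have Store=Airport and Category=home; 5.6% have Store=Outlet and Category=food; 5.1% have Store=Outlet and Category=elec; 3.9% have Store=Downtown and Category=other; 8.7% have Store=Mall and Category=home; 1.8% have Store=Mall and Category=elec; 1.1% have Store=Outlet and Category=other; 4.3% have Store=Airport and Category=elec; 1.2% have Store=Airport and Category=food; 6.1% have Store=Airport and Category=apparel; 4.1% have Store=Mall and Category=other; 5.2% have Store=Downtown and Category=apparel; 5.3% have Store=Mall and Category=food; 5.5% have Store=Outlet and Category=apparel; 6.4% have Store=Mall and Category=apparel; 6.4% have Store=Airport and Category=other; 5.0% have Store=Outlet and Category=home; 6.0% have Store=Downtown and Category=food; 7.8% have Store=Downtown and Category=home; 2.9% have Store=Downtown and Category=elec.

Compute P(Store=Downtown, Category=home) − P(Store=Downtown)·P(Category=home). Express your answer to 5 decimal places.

P(Store=Downtown) = 0.060 + 0.052 + 0.029 + 0.078 + 0.039 = 0.258.
P(Category=home) = 0.078 + 0.087 + 0.076 + 0.050 = 0.291.
P(Store=Downtown, Category=home) − P(Store=Downtown)P(Category=home) = 0.078 − 0.258×0.291 = 0.00292.

0.00292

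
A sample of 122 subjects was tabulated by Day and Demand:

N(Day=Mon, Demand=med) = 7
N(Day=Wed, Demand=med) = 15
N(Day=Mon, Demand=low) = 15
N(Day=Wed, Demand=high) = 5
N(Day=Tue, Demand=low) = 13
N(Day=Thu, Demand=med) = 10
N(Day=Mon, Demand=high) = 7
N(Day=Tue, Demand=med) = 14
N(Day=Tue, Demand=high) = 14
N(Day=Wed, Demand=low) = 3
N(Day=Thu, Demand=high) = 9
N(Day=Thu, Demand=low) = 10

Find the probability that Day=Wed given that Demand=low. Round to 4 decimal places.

Total with Demand=low: 15 + 13 + 3 + 10 = 41.
P(Day=Wed | Demand=low) = 3/41 = 0.0732.

0.0732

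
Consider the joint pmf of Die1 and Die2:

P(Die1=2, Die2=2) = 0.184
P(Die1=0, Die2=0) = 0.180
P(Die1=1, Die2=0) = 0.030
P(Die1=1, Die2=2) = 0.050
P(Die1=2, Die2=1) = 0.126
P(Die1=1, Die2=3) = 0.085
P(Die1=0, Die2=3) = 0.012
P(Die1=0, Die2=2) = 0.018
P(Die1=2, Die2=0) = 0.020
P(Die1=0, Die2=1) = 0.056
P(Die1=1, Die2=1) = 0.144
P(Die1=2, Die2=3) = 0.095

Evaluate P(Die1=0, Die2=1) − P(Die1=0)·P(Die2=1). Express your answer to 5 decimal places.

-0.03072

P(Die1=0) = 0.180 + 0.056 + 0.018 + 0.012 = 0.266.
P(Die2=1) = 0.056 + 0.144 + 0.126 = 0.326.
P(Die1=0, Die2=1) − P(Die1=0)P(Die2=1) = 0.056 − 0.266×0.326 = -0.03072.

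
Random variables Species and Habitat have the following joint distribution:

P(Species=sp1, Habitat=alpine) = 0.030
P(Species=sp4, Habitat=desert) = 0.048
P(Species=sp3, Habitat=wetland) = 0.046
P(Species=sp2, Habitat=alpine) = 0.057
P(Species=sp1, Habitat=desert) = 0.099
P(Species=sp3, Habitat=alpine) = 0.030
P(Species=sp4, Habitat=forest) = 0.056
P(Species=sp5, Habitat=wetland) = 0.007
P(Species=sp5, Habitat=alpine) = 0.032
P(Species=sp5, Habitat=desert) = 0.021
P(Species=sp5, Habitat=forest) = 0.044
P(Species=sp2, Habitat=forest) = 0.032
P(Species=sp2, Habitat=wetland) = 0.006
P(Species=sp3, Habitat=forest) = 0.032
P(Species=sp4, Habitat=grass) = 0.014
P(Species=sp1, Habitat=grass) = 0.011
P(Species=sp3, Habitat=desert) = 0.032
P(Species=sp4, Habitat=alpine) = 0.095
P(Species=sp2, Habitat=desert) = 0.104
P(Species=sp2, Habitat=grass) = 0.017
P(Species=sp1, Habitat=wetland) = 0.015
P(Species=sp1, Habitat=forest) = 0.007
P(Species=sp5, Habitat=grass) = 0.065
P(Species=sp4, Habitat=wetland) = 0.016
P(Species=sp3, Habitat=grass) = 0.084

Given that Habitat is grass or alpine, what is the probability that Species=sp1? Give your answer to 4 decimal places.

0.0943

P(Habitat=grass) = 0.011 + 0.017 + 0.084 + 0.014 + 0.065 = 0.191.
P(Habitat=alpine) = 0.030 + 0.057 + 0.030 + 0.095 + 0.032 = 0.244.
P(Habitat ∈ {grass, alpine}) = 0.191 + 0.244 = 0.435; P(Species=sp1, Habitat ∈ {grass, alpine}) = 0.011 + 0.030 = 0.041.
P(Species=sp1 | Habitat ∈ {grass, alpine}) = 0.041/0.435 = 0.0943.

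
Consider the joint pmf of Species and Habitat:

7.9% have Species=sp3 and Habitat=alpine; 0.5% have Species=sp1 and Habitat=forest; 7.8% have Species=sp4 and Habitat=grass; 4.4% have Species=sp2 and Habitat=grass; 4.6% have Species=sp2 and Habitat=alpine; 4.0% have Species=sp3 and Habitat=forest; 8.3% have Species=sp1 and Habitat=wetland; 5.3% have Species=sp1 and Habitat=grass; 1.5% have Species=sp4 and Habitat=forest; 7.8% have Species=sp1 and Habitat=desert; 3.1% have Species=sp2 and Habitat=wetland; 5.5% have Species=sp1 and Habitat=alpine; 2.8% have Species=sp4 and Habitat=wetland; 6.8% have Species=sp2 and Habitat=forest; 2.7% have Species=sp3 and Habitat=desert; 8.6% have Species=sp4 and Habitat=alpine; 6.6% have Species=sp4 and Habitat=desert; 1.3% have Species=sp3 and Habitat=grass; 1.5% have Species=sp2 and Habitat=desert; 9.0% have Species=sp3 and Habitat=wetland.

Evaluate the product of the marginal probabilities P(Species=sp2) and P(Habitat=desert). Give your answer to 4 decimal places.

0.0379

P(Species=sp2) = 0.068 + 0.044 + 0.031 + 0.015 + 0.046 = 0.204.
P(Habitat=desert) = 0.078 + 0.015 + 0.027 + 0.066 = 0.186.
Product: 0.204 × 0.186 = 0.0379.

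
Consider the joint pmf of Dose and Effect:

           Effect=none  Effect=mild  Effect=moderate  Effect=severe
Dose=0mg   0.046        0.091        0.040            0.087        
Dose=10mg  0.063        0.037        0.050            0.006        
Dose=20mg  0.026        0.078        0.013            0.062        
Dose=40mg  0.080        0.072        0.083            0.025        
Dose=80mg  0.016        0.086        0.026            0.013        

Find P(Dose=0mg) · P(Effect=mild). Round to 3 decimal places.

P(Dose=0mg) = 0.046 + 0.091 + 0.040 + 0.087 = 0.264.
P(Effect=mild) = 0.091 + 0.037 + 0.078 + 0.072 + 0.086 = 0.364.
Product: 0.264 × 0.364 = 0.096.

0.096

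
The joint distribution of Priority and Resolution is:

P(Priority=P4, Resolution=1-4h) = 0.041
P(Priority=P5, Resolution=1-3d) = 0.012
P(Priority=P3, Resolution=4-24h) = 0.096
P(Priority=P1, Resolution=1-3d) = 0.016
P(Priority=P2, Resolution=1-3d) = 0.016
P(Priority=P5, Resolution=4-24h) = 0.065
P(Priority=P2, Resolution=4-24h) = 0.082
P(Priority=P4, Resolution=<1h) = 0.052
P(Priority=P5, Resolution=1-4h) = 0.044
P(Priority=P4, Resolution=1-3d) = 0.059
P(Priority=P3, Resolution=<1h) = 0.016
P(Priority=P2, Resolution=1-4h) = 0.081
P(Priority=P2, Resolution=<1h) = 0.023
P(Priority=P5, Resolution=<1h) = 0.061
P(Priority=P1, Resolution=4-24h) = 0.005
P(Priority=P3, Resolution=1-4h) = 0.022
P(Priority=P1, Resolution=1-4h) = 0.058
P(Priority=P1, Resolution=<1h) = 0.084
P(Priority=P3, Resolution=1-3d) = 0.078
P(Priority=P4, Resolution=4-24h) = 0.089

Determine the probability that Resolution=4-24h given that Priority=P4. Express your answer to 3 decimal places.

0.369

P(Priority=P4) = 0.052 + 0.041 + 0.089 + 0.059 = 0.241.
P(Resolution=4-24h | Priority=P4) = 0.089/0.241 = 0.369.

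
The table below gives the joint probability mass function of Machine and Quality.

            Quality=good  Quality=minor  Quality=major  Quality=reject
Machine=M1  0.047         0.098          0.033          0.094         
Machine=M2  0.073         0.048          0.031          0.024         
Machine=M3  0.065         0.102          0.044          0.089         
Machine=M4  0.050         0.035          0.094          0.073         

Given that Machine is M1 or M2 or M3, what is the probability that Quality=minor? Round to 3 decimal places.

P(Machine=M1) = 0.047 + 0.098 + 0.033 + 0.094 = 0.272.
P(Machine=M2) = 0.073 + 0.048 + 0.031 + 0.024 = 0.176.
P(Machine=M3) = 0.065 + 0.102 + 0.044 + 0.089 = 0.300.
P(Machine ∈ {M1, M2, M3}) = 0.272 + 0.176 + 0.300 = 0.748; P(Quality=minor, Machine ∈ {M1, M2, M3}) = 0.098 + 0.048 + 0.102 = 0.248.
P(Quality=minor | Machine ∈ {M1, M2, M3}) = 0.248/0.748 = 0.332.

0.332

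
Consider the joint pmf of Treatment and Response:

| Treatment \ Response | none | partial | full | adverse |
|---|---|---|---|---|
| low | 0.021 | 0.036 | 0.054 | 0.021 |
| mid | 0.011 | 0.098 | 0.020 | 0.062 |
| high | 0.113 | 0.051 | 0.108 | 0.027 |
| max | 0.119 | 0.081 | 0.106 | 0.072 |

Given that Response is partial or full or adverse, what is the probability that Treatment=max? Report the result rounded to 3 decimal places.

P(Response=partial) = 0.036 + 0.098 + 0.051 + 0.081 = 0.266.
P(Response=full) = 0.054 + 0.020 + 0.108 + 0.106 = 0.288.
P(Response=adverse) = 0.021 + 0.062 + 0.027 + 0.072 = 0.182.
P(Response ∈ {partial, full, adverse}) = 0.266 + 0.288 + 0.182 = 0.736; P(Treatment=max, Response ∈ {partial, full, adverse}) = 0.081 + 0.106 + 0.072 = 0.259.
P(Treatment=max | Response ∈ {partial, full, adverse}) = 0.259/0.736 = 0.352.

0.352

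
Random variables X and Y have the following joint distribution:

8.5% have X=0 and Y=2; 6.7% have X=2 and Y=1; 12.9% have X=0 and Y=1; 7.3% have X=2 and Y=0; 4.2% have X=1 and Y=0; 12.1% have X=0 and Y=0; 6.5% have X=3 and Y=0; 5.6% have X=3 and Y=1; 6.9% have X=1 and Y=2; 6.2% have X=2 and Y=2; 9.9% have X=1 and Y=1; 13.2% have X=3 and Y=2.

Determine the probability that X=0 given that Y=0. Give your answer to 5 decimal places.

0.40199

P(Y=0) = 0.121 + 0.042 + 0.073 + 0.065 = 0.301.
P(X=0 | Y=0) = 0.121/0.301 = 0.40199.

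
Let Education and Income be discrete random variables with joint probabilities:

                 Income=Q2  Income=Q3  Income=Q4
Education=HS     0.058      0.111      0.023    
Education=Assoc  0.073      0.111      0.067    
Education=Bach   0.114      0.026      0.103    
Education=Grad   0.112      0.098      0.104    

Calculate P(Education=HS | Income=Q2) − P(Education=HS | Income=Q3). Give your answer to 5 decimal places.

P(Income=Q2) = 0.058 + 0.073 + 0.114 + 0.112 = 0.357; P(Education=HS | Income=Q2) = 0.058/0.357 = 0.162465.
P(Income=Q3) = 0.111 + 0.111 + 0.026 + 0.098 = 0.346; P(Education=HS | Income=Q3) = 0.111/0.346 = 0.320809.
Difference = -0.15834.

-0.15834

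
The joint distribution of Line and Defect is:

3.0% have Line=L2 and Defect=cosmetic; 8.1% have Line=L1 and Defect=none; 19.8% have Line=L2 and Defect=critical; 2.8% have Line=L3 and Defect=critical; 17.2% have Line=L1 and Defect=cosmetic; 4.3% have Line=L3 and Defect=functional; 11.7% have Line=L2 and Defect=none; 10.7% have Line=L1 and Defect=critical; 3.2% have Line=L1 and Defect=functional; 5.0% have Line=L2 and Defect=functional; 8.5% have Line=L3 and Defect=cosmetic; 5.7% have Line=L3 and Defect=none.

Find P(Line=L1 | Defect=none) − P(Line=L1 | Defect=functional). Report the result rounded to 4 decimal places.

0.0616

P(Defect=none) = 0.081 + 0.117 + 0.057 = 0.255; P(Line=L1 | Defect=none) = 0.081/0.255 = 0.31765.
P(Defect=functional) = 0.032 + 0.050 + 0.043 = 0.125; P(Line=L1 | Defect=functional) = 0.032/0.125 = 0.25600.
Difference = 0.0616.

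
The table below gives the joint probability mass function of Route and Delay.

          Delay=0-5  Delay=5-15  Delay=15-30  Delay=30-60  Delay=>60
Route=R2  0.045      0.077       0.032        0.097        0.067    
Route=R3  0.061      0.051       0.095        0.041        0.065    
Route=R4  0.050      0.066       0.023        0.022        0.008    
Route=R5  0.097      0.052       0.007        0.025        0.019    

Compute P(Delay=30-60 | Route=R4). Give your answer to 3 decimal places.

0.130

P(Route=R4) = 0.050 + 0.066 + 0.023 + 0.022 + 0.008 = 0.169.
P(Delay=30-60 | Route=R4) = 0.022/0.169 = 0.130.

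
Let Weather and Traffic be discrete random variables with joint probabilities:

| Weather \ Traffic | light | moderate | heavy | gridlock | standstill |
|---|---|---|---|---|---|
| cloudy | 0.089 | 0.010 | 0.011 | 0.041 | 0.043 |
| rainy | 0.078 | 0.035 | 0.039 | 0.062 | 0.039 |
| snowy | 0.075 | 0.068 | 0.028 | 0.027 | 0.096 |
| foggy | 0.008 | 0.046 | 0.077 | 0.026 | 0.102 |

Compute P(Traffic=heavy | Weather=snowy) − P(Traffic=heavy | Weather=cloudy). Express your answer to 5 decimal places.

0.03854

P(Weather=snowy) = 0.075 + 0.068 + 0.028 + 0.027 + 0.096 = 0.294; P(Traffic=heavy | Weather=snowy) = 0.028/0.294 = 0.095238.
P(Weather=cloudy) = 0.089 + 0.010 + 0.011 + 0.041 + 0.043 = 0.194; P(Traffic=heavy | Weather=cloudy) = 0.011/0.194 = 0.056701.
Difference = 0.03854.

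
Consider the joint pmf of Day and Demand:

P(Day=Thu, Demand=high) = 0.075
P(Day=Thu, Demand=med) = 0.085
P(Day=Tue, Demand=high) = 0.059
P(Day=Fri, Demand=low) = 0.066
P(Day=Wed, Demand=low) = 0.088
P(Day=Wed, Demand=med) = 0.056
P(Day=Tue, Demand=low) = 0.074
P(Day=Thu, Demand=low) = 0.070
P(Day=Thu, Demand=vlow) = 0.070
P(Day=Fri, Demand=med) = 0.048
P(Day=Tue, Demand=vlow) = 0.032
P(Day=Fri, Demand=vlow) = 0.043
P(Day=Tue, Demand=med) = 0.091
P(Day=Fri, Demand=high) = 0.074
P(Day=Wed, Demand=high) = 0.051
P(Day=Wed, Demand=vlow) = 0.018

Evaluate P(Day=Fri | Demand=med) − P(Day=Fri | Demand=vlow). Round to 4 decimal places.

P(Demand=med) = 0.091 + 0.056 + 0.085 + 0.048 = 0.280; P(Day=Fri | Demand=med) = 0.048/0.280 = 0.17143.
P(Demand=vlow) = 0.032 + 0.018 + 0.070 + 0.043 = 0.163; P(Day=Fri | Demand=vlow) = 0.043/0.163 = 0.26380.
Difference = -0.0924.

-0.0924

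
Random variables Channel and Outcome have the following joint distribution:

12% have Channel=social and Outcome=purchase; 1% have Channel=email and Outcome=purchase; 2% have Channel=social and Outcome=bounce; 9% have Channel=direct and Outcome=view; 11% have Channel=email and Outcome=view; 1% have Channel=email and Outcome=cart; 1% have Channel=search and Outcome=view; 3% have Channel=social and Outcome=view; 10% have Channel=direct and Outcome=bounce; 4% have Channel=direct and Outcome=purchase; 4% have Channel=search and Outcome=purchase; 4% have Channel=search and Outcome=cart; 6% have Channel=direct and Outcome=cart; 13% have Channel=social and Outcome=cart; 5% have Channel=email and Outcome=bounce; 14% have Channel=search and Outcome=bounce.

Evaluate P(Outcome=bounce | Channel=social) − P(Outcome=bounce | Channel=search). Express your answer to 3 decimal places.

P(Channel=social) = 0.02 + 0.03 + 0.13 + 0.12 = 0.30; P(Outcome=bounce | Channel=social) = 0.02/0.30 = 0.0667.
P(Channel=search) = 0.14 + 0.01 + 0.04 + 0.04 = 0.23; P(Outcome=bounce | Channel=search) = 0.14/0.23 = 0.6087.
Difference = -0.542.

-0.542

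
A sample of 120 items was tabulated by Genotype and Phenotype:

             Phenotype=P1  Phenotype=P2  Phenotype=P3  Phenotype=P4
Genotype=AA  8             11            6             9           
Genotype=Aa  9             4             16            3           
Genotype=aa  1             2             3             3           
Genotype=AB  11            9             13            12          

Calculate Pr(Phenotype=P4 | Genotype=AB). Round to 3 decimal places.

0.267

Total with Genotype=AB: 11 + 9 + 13 + 12 = 45.
P(Phenotype=P4 | Genotype=AB) = 12/45 = 0.267.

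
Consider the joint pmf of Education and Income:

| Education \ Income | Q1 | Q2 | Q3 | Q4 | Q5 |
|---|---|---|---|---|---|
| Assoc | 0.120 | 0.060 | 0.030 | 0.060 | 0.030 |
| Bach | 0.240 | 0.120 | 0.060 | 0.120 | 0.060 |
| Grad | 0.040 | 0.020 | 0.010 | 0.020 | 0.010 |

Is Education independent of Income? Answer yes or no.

Every cell satisfies P(Education,Income) = P(Education)·P(Income). For instance P(Education=Bach) = 0.600, P(Income=Q4) = 0.200, and 0.600×0.200 = 0.120 matches the joint entry. So Education and Income are independent.

yes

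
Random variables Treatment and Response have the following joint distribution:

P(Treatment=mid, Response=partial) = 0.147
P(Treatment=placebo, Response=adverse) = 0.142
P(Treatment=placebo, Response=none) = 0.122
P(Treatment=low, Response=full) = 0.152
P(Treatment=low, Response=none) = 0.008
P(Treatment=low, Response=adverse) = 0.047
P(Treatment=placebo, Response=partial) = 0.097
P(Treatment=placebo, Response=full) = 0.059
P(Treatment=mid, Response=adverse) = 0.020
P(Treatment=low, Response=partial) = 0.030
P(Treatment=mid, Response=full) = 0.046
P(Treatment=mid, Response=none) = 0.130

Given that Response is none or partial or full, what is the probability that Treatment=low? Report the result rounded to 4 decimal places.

0.2402

P(Response=none) = 0.122 + 0.008 + 0.130 = 0.260.
P(Response=partial) = 0.097 + 0.030 + 0.147 = 0.274.
P(Response=full) = 0.059 + 0.152 + 0.046 = 0.257.
P(Response ∈ {none, partial, full}) = 0.260 + 0.274 + 0.257 = 0.791; P(Treatment=low, Response ∈ {none, partial, full}) = 0.008 + 0.030 + 0.152 = 0.190.
P(Treatment=low | Response ∈ {none, partial, full}) = 0.190/0.791 = 0.2402.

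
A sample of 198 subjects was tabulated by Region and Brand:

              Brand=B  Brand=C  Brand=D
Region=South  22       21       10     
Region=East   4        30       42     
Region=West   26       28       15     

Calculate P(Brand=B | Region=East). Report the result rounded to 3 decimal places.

0.053

Total with Region=East: 4 + 30 + 42 = 76.
P(Brand=B | Region=East) = 4/76 = 0.053.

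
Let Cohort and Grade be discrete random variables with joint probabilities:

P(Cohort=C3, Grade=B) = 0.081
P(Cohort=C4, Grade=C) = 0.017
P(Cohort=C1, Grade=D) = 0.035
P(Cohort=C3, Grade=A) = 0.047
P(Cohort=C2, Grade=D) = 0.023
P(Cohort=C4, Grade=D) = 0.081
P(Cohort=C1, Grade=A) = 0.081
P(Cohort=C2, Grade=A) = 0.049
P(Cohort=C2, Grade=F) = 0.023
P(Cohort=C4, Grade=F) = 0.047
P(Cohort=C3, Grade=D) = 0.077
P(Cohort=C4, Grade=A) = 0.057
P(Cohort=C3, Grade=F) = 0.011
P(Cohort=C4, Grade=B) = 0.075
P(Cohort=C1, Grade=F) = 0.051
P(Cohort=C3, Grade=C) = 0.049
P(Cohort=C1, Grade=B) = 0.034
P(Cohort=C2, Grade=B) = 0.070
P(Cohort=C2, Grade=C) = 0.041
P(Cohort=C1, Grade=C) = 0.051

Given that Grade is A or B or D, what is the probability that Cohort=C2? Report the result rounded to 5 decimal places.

0.20000

P(Grade=A) = 0.081 + 0.049 + 0.047 + 0.057 = 0.234.
P(Grade=B) = 0.034 + 0.070 + 0.081 + 0.075 = 0.260.
P(Grade=D) = 0.035 + 0.023 + 0.077 + 0.081 = 0.216.
P(Grade ∈ {A, B, D}) = 0.234 + 0.260 + 0.216 = 0.710; P(Cohort=C2, Grade ∈ {A, B, D}) = 0.049 + 0.070 + 0.023 = 0.142.
P(Cohort=C2 | Grade ∈ {A, B, D}) = 0.142/0.710 = 0.20000.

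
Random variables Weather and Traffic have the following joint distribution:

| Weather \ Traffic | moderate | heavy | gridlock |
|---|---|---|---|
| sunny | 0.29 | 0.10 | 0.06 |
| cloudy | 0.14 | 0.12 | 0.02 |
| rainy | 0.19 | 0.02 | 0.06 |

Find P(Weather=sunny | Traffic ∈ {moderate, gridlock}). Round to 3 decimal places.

P(Traffic=moderate) = 0.29 + 0.14 + 0.19 = 0.62.
P(Traffic=gridlock) = 0.06 + 0.02 + 0.06 = 0.14.
P(Traffic ∈ {moderate, gridlock}) = 0.62 + 0.14 = 0.76; P(Weather=sunny, Traffic ∈ {moderate, gridlock}) = 0.29 + 0.06 = 0.35.
P(Weather=sunny | Traffic ∈ {moderate, gridlock}) = 0.35/0.76 = 0.461.

0.461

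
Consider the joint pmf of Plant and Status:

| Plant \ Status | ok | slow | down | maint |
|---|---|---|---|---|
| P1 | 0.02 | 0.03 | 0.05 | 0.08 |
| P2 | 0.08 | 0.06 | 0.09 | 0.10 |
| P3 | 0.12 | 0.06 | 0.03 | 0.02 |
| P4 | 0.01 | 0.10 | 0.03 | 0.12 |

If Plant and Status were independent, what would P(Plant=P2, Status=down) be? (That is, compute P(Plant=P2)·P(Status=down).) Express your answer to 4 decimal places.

0.0660

P(Plant=P2) = 0.08 + 0.06 + 0.09 + 0.10 = 0.33.
P(Status=down) = 0.05 + 0.09 + 0.03 + 0.03 = 0.20.
Product: 0.33 × 0.20 = 0.0660.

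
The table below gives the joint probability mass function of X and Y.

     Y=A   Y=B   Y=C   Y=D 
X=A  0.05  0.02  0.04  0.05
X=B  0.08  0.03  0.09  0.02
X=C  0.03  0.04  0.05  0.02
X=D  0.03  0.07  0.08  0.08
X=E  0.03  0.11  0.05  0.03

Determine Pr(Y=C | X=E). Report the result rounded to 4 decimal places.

0.2273

P(X=E) = 0.03 + 0.11 + 0.05 + 0.03 = 0.22.
P(Y=C | X=E) = 0.05/0.22 = 0.2273.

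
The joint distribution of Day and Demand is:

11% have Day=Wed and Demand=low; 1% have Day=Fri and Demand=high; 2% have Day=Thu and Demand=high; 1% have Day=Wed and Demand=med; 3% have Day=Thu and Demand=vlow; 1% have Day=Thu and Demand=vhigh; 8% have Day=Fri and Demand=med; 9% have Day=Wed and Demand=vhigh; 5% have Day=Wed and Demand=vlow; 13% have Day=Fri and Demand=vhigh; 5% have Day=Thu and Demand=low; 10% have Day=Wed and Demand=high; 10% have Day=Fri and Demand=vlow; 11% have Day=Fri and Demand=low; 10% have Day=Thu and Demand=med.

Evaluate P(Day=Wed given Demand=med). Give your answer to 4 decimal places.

P(Demand=med) = 0.01 + 0.10 + 0.08 = 0.19.
P(Day=Wed | Demand=med) = 0.01/0.19 = 0.0526.

0.0526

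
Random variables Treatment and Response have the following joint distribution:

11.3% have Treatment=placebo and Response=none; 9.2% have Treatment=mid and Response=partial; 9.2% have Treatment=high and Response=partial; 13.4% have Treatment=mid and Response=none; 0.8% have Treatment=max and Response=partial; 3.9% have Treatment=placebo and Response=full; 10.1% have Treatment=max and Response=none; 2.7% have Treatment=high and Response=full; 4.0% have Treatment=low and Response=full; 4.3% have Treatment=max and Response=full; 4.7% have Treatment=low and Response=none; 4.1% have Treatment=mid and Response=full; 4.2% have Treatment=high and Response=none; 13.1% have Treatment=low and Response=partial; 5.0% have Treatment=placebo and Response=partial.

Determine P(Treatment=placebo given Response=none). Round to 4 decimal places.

0.2586

P(Response=none) = 0.113 + 0.047 + 0.134 + 0.042 + 0.101 = 0.437.
P(Treatment=placebo | Response=none) = 0.113/0.437 = 0.2586.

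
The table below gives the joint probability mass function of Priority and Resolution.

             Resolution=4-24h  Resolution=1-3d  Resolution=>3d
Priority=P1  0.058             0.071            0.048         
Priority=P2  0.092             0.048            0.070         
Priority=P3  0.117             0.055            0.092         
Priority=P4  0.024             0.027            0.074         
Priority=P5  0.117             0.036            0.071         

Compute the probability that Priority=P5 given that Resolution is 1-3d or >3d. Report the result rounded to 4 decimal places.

P(Resolution=1-3d) = 0.071 + 0.048 + 0.055 + 0.027 + 0.036 = 0.237.
P(Resolution=>3d) = 0.048 + 0.070 + 0.092 + 0.074 + 0.071 = 0.355.
P(Resolution ∈ {1-3d, >3d}) = 0.237 + 0.355 = 0.592; P(Priority=P5, Resolution ∈ {1-3d, >3d}) = 0.036 + 0.071 = 0.107.
P(Priority=P5 | Resolution ∈ {1-3d, >3d}) = 0.107/0.592 = 0.1807.

0.1807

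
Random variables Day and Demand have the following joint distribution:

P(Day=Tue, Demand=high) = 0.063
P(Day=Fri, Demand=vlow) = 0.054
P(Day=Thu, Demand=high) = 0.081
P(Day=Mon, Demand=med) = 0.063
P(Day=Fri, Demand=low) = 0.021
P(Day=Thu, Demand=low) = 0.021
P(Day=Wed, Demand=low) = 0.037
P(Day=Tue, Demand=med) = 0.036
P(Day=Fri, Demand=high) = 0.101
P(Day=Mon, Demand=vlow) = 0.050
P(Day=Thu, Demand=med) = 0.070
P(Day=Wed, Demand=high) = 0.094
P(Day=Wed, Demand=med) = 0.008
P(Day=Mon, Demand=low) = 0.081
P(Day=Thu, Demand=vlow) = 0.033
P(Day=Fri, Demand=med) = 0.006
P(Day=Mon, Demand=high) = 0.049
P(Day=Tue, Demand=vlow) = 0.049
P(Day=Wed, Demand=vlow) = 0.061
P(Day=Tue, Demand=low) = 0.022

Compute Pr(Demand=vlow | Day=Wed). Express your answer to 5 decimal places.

P(Day=Wed) = 0.061 + 0.037 + 0.008 + 0.094 = 0.200.
P(Demand=vlow | Day=Wed) = 0.061/0.200 = 0.30500.

0.30500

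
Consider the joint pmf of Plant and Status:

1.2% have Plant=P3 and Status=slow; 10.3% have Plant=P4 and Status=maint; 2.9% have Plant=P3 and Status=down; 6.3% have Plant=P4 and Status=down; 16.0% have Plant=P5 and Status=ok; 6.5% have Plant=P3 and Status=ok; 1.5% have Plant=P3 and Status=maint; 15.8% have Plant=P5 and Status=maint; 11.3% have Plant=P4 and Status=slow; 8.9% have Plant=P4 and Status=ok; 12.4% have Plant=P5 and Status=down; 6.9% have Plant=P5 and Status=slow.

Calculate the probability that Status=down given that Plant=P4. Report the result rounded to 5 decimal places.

0.17120

P(Plant=P4) = 0.089 + 0.113 + 0.063 + 0.103 = 0.368.
P(Status=down | Plant=P4) = 0.063/0.368 = 0.17120.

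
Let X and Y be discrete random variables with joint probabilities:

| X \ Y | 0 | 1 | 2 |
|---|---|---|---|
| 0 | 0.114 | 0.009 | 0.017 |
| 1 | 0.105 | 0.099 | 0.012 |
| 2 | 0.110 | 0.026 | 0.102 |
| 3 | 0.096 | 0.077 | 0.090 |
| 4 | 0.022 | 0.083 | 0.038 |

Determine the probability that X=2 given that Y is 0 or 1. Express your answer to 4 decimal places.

0.1835

P(Y=0) = 0.114 + 0.105 + 0.110 + 0.096 + 0.022 = 0.447.
P(Y=1) = 0.009 + 0.099 + 0.026 + 0.077 + 0.083 = 0.294.
P(Y ∈ {0, 1}) = 0.447 + 0.294 = 0.741; P(X=2, Y ∈ {0, 1}) = 0.110 + 0.026 = 0.136.
P(X=2 | Y ∈ {0, 1}) = 0.136/0.741 = 0.1835.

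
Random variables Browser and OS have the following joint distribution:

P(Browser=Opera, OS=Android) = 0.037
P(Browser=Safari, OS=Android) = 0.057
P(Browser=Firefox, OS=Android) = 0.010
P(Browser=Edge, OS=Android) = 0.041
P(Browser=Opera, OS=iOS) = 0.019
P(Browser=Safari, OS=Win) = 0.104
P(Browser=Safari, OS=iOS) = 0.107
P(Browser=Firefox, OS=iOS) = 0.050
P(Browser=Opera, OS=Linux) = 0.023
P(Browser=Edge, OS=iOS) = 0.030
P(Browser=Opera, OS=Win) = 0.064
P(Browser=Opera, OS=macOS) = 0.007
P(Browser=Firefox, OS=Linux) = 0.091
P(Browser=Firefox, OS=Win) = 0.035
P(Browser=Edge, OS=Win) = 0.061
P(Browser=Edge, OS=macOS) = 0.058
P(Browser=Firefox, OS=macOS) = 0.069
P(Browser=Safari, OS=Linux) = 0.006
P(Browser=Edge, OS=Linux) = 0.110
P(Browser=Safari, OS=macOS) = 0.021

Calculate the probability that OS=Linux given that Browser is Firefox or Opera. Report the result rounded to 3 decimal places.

P(Browser=Firefox) = 0.035 + 0.069 + 0.091 + 0.050 + 0.010 = 0.255.
P(Browser=Opera) = 0.064 + 0.007 + 0.023 + 0.019 + 0.037 = 0.150.
P(Browser ∈ {Firefox, Opera}) = 0.255 + 0.150 = 0.405; P(OS=Linux, Browser ∈ {Firefox, Opera}) = 0.091 + 0.023 = 0.114.
P(OS=Linux | Browser ∈ {Firefox, Opera}) = 0.114/0.405 = 0.281.

0.281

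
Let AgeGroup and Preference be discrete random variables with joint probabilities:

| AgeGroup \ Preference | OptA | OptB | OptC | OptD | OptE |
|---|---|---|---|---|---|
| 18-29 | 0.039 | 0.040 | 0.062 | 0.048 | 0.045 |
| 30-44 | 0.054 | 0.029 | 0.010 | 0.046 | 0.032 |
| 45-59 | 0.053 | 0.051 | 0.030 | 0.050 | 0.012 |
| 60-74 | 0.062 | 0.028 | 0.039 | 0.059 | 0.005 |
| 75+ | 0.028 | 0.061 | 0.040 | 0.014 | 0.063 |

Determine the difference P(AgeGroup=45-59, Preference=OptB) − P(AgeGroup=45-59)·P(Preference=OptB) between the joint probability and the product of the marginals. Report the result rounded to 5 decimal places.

P(AgeGroup=45-59) = 0.053 + 0.051 + 0.030 + 0.050 + 0.012 = 0.196.
P(Preference=OptB) = 0.040 + 0.029 + 0.051 + 0.028 + 0.061 = 0.209.
P(AgeGroup=45-59, Preference=OptB) − P(AgeGroup=45-59)P(Preference=OptB) = 0.051 − 0.196×0.209 = 0.01004.

0.01004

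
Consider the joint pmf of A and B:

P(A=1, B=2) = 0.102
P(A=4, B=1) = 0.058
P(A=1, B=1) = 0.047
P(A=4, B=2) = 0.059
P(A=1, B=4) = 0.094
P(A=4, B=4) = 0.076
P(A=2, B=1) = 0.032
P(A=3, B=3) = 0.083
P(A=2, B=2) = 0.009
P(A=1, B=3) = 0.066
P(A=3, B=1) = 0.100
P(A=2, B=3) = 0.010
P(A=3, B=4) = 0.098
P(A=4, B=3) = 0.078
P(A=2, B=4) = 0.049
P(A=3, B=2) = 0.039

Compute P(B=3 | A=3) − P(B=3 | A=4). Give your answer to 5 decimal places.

-0.02845

P(A=3) = 0.100 + 0.039 + 0.083 + 0.098 = 0.320; P(B=3 | A=3) = 0.083/0.320 = 0.259375.
P(A=4) = 0.058 + 0.059 + 0.078 + 0.076 = 0.271; P(B=3 | A=4) = 0.078/0.271 = 0.287823.
Difference = -0.02845.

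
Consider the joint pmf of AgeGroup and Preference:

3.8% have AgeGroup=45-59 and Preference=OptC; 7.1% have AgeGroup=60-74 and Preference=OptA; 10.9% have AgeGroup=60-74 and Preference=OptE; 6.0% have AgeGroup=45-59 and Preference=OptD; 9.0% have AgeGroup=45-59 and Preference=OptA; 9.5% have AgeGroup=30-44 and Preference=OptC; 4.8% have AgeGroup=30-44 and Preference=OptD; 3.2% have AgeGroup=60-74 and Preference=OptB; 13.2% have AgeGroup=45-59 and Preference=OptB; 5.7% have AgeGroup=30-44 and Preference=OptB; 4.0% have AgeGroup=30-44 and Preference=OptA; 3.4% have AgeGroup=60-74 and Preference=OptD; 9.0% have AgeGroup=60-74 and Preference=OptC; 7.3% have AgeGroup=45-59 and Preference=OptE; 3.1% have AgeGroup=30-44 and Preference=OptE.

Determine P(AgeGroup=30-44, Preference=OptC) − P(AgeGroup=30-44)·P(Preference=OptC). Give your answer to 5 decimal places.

0.03457

P(AgeGroup=30-44) = 0.040 + 0.057 + 0.095 + 0.048 + 0.031 = 0.271.
P(Preference=OptC) = 0.095 + 0.038 + 0.090 = 0.223.
P(AgeGroup=30-44, Preference=OptC) − P(AgeGroup=30-44)P(Preference=OptC) = 0.095 − 0.271×0.223 = 0.03457.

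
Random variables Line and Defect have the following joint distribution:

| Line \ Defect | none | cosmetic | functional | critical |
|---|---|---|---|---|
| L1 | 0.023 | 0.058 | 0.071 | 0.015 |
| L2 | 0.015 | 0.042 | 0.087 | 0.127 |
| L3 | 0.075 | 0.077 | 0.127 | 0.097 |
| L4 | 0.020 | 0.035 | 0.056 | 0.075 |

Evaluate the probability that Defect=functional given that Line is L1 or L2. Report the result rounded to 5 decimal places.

0.36073

P(Line=L1) = 0.023 + 0.058 + 0.071 + 0.015 = 0.167.
P(Line=L2) = 0.015 + 0.042 + 0.087 + 0.127 = 0.271.
P(Line ∈ {L1, L2}) = 0.167 + 0.271 = 0.438; P(Defect=functional, Line ∈ {L1, L2}) = 0.071 + 0.087 = 0.158.
P(Defect=functional | Line ∈ {L1, L2}) = 0.158/0.438 = 0.36073.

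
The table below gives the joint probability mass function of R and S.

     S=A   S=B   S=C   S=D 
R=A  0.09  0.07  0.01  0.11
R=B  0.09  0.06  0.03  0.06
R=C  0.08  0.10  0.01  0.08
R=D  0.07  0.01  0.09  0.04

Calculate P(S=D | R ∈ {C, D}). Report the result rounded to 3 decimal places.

P(R=C) = 0.08 + 0.10 + 0.01 + 0.08 = 0.27.
P(R=D) = 0.07 + 0.01 + 0.09 + 0.04 = 0.21.
P(R ∈ {C, D}) = 0.27 + 0.21 = 0.48; P(S=D, R ∈ {C, D}) = 0.08 + 0.04 = 0.12.
P(S=D | R ∈ {C, D}) = 0.12/0.48 = 0.250.

0.250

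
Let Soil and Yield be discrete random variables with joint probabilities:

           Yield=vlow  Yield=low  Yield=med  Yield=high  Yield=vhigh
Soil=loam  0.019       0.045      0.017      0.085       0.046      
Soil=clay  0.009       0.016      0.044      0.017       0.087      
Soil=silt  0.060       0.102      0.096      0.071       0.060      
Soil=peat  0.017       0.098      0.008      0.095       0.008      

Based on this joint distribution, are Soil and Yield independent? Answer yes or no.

no

P(Soil=clay) = 0.173 and P(Yield=vhigh) = 0.201, so their product is 0.03477, but P(Soil=clay, Yield=vhigh) = 0.087. Since these differ, Soil and Yield are not independent.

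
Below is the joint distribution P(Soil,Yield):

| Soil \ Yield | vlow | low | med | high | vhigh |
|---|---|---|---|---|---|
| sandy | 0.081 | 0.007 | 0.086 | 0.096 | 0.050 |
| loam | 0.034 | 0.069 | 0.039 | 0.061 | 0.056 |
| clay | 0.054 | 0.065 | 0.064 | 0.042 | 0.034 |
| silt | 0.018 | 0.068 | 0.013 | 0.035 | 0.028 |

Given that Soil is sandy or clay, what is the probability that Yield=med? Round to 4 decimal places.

0.2591

P(Soil=sandy) = 0.081 + 0.007 + 0.086 + 0.096 + 0.050 = 0.320.
P(Soil=clay) = 0.054 + 0.065 + 0.064 + 0.042 + 0.034 = 0.259.
P(Soil ∈ {sandy, clay}) = 0.320 + 0.259 = 0.579; P(Yield=med, Soil ∈ {sandy, clay}) = 0.086 + 0.064 = 0.150.
P(Yield=med | Soil ∈ {sandy, clay}) = 0.150/0.579 = 0.2591.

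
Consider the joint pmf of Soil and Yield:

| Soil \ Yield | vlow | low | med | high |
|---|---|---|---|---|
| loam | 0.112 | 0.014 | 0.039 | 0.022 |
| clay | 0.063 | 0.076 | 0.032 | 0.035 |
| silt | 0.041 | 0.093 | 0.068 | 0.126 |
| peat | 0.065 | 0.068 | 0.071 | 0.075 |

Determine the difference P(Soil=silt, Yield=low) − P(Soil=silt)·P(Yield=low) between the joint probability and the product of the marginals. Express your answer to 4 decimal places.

P(Soil=silt) = 0.041 + 0.093 + 0.068 + 0.126 = 0.328.
P(Yield=low) = 0.014 + 0.076 + 0.093 + 0.068 = 0.251.
P(Soil=silt, Yield=low) − P(Soil=silt)P(Yield=low) = 0.093 − 0.328×0.251 = 0.0107.

0.0107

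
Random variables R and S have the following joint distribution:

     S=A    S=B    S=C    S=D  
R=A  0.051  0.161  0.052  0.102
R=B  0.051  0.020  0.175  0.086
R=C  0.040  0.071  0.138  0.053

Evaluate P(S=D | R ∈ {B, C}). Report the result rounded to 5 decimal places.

0.21924

P(R=B) = 0.051 + 0.020 + 0.175 + 0.086 = 0.332.
P(R=C) = 0.040 + 0.071 + 0.138 + 0.053 = 0.302.
P(R ∈ {B, C}) = 0.332 + 0.302 = 0.634; P(S=D, R ∈ {B, C}) = 0.086 + 0.053 = 0.139.
P(S=D | R ∈ {B, C}) = 0.139/0.634 = 0.21924.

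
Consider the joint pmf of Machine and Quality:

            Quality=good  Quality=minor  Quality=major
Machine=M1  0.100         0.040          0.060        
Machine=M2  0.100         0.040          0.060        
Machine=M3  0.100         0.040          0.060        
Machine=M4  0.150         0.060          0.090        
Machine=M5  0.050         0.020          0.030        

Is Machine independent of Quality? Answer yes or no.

yes

Every cell satisfies P(Machine,Quality) = P(Machine)·P(Quality). For instance P(Machine=M3) = 0.200, P(Quality=major) = 0.300, and 0.200×0.300 = 0.060 matches the joint entry. So Machine and Quality are independent.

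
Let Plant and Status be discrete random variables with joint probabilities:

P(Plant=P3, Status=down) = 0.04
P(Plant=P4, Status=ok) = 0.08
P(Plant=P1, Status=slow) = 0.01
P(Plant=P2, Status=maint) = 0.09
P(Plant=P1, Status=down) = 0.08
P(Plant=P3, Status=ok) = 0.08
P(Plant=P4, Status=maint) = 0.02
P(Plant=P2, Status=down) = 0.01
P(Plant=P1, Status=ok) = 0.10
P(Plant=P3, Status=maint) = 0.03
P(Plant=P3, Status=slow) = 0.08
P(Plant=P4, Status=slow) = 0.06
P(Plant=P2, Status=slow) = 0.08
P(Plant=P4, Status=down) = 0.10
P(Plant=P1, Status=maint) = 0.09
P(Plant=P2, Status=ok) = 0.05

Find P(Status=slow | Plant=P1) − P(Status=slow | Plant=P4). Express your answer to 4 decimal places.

-0.1951

P(Plant=P1) = 0.10 + 0.01 + 0.08 + 0.09 = 0.28; P(Status=slow | Plant=P1) = 0.01/0.28 = 0.03571.
P(Plant=P4) = 0.08 + 0.06 + 0.10 + 0.02 = 0.26; P(Status=slow | Plant=P4) = 0.06/0.26 = 0.23077.
Difference = -0.1951.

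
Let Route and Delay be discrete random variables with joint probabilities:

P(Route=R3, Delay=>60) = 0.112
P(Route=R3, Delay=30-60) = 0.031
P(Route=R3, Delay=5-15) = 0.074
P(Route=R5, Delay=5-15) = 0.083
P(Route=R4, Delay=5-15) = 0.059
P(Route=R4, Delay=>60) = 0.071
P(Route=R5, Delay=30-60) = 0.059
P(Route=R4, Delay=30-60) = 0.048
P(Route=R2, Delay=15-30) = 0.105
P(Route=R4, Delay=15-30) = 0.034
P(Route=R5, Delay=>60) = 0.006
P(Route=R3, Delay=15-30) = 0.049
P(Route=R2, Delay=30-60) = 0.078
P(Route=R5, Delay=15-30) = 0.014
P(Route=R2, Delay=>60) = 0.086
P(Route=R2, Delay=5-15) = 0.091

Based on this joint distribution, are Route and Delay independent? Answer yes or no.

P(Route=R3) = 0.266 and P(Delay=>60) = 0.275, so their product is 0.07315, but P(Route=R3, Delay=>60) = 0.112. Since these differ, Route and Delay are not independent.

no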